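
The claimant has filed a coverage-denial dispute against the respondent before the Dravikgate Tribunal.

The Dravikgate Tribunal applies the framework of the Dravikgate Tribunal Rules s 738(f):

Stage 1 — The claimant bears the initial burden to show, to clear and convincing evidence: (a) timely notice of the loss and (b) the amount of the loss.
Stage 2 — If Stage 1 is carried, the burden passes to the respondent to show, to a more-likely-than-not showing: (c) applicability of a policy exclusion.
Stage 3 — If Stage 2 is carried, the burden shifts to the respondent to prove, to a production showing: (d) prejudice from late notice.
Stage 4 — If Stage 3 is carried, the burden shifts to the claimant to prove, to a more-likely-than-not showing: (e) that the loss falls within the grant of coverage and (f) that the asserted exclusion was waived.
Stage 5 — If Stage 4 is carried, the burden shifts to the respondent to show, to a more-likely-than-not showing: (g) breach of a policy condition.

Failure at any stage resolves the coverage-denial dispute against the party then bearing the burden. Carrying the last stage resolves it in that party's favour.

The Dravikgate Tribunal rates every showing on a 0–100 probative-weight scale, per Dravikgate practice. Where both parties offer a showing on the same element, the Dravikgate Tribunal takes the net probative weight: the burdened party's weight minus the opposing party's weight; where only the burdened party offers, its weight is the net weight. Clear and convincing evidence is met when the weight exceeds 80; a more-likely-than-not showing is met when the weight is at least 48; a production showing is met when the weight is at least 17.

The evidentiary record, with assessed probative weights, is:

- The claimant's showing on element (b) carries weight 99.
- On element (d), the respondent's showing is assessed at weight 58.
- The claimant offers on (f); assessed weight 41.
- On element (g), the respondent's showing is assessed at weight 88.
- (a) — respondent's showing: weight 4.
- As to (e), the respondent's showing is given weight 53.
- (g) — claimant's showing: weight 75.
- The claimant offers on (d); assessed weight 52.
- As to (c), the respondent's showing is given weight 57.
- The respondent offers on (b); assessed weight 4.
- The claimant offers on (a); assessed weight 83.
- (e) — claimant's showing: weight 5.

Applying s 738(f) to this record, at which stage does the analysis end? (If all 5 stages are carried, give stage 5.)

Stage 1 — burden on claimant; standard: clear and convincing evidence (weight exceeds 80).
    (a): 83 − 4 = 79 ≤ 80 [not met]
    (b): 99 − 4 = 95 > 80 [met]
  Stage 1 not carried; the claimant fails its burden.
So the respondent prevails.

stage 1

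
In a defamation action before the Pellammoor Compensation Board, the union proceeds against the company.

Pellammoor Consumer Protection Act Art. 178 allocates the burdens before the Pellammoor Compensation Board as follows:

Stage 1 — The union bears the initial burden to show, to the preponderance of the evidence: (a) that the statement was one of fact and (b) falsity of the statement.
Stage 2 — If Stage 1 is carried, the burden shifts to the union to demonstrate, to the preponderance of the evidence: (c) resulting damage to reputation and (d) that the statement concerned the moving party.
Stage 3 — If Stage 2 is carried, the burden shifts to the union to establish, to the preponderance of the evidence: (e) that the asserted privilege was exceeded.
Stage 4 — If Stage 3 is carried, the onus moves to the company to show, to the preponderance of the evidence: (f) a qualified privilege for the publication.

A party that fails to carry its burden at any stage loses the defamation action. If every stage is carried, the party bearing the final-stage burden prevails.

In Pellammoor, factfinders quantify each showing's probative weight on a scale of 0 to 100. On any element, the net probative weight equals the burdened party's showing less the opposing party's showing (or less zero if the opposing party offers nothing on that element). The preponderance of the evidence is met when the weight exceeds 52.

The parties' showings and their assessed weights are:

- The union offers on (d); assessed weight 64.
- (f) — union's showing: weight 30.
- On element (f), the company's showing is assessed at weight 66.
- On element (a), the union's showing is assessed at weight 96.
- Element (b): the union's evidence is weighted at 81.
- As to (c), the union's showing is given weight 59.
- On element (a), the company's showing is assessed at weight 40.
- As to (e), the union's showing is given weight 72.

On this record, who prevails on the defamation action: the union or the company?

Stage 1 (union, the preponderance of the evidence, weight exceeds 52): (a) net 96−40=56 > 52 — meets; (b) 81 > 52 — meets.
  Stage 1 carried; the burden remains with the union.
Stage 2 (union, the preponderance of the evidence, weight exceeds 52): (c) 59 > 52 — meets; (d) 64 > 52 — meets.
  Stage 2 carried; the burden remains with the union.
Stage 3 (union, the preponderance of the evidence, weight exceeds 52): (e) 72 > 52 — meets.
  The union carries Stage 3; the company now bears the burden.
Stage 4 (company, the preponderance of the evidence, weight exceeds 52): (f) net 66−30=36 ≤ 52 — fails.
  Stage 4 not carried; the company fails its burden.
So the union prevails.

union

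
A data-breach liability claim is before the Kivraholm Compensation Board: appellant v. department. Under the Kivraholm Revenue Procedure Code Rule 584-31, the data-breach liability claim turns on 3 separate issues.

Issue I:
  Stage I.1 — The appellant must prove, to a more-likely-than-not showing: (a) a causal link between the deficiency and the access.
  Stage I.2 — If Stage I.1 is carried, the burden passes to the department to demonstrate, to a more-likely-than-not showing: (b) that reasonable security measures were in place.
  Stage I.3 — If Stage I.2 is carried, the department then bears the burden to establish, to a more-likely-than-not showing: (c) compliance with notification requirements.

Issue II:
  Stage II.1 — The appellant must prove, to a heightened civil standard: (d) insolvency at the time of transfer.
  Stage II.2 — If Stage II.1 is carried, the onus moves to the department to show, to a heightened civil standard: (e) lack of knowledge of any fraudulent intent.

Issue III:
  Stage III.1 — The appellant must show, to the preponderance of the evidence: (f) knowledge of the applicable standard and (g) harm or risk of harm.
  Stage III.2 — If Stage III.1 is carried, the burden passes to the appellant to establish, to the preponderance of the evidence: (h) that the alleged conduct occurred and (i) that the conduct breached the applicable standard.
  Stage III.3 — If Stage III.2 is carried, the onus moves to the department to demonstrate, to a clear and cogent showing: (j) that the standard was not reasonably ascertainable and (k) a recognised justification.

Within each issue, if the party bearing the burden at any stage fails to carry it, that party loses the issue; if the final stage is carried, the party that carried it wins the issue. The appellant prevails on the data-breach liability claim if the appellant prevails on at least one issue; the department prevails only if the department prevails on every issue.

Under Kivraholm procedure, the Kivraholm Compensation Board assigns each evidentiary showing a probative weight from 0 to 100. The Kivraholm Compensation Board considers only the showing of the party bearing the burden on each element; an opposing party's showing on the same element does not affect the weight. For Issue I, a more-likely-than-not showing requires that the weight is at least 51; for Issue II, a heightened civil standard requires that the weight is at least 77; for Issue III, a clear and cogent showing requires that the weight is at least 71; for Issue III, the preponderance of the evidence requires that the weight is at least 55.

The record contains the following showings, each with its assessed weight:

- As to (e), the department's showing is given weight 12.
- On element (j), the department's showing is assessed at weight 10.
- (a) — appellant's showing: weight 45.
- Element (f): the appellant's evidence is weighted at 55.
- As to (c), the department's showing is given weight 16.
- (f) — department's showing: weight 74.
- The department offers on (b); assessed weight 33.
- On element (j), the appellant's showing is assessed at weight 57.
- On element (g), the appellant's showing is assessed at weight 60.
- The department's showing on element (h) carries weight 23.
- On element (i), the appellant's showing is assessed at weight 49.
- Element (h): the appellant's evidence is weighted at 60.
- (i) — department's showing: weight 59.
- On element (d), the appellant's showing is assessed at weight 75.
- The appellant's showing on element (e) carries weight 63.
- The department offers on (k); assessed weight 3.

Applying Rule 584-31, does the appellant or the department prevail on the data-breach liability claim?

— Issue I —
At Stage I.1 the appellant must meet a more-likely-than-not showing (weight is at least 51): on (a) the weight is 45, < 51, so (a) does not meet the standard.
  The appellant does not carry Stage I.1.
So the department prevails on this issue.
— Issue II —
Stage II.1 (appellant, a heightened civil standard, weight is at least 77): (d) 75 < 77 — fails.
  Not every element is met, so the appellant fails to carry Stage II.1.
So the department prevails on this issue.
— Issue III —
At Stage III.1 the appellant must meet the preponderance of the evidence (weight is at least 55): on (f) the weight is 55 (the department's 74 is given no effect), ≥ 55, so (f) meets the standard; on (g) the weight is 60, which does reach 55, so (g) meets the standard.
  Stage III.1 is satisfied; the appellant continues to bear the burden.
At Stage III.2 the appellant must meet the preponderance of the evidence (weight is at least 55): on (h) the weight is 60 (the department's 23 is given no effect), ≥ 55, so (h) meets the standard; on (i) the weight is 49 (the department's 59 is given no effect), < 55, so (i) does not meet the standard.
  Stage III.2 not carried; the appellant fails its burden.
The analysis ends at Stage III.2; the department prevails on this issue.
Per-issue: Issue I → department; Issue II → department; Issue III → department. The appellant must prevail on at least one issue; overall, the department prevails.

department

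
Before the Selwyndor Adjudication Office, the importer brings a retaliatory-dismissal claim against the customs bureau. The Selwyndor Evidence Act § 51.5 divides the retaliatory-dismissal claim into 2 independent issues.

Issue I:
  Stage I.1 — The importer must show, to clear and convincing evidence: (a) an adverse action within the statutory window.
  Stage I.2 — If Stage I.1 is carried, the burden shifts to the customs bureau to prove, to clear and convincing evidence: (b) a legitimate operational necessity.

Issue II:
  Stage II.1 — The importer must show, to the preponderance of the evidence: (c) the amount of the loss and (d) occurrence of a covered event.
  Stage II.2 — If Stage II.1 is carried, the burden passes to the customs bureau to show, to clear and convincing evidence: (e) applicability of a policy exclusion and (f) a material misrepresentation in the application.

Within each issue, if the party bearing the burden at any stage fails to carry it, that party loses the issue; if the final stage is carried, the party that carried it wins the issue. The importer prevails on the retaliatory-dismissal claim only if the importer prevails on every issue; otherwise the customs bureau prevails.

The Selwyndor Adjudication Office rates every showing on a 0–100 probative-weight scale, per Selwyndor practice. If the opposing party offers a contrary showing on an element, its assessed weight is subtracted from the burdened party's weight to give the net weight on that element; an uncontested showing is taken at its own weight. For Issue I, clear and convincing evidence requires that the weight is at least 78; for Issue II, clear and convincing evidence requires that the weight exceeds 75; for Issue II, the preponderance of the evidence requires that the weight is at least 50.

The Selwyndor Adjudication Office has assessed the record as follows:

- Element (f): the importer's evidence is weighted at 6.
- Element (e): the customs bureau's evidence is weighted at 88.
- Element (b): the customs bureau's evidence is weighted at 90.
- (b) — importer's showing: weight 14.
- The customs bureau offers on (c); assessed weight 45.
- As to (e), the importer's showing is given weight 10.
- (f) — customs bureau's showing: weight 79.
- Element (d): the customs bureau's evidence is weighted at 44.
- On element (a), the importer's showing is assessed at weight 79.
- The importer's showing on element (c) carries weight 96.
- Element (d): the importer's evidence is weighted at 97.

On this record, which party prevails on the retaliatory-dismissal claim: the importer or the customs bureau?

— Issue I —
Stage I.1 (importer, clear and convincing evidence, weight is at least 78): (a) 79 ≥ 78 — meets.
  The importer carries Stage I.1; the customs bureau now bears the burden.
Stage I.2 (customs bureau, clear and convincing evidence, weight is at least 78): (b) net 90−14=76 < 78 — fails.
  Stage I.2 not carried; the customs bureau fails its burden.
So the importer prevails on this issue.
— Issue II —
Stage II.1 — burden on importer; standard: the preponderance of the evidence (weight is at least 50).
    (c): 96 − 45 = 51 ≥ 50 [met]
    (d): 97 − 44 = 53 ≥ 50 [met]
  The importer carries Stage II.1; the customs bureau now bears the burden.
Stage II.2 — burden on customs bureau; standard: clear and convincing evidence (weight exceeds 75).
    (e): 88 − 10 = 78 > 75 [met]
    (f): 79 − 6 = 73 ≤ 75 [not met]
  The customs bureau does not carry Stage II.2.
The importer prevails on this issue.
Per-issue: Issue I → importer; Issue II → importer. The importer must prevail on every issue; overall, the importer prevails.

importer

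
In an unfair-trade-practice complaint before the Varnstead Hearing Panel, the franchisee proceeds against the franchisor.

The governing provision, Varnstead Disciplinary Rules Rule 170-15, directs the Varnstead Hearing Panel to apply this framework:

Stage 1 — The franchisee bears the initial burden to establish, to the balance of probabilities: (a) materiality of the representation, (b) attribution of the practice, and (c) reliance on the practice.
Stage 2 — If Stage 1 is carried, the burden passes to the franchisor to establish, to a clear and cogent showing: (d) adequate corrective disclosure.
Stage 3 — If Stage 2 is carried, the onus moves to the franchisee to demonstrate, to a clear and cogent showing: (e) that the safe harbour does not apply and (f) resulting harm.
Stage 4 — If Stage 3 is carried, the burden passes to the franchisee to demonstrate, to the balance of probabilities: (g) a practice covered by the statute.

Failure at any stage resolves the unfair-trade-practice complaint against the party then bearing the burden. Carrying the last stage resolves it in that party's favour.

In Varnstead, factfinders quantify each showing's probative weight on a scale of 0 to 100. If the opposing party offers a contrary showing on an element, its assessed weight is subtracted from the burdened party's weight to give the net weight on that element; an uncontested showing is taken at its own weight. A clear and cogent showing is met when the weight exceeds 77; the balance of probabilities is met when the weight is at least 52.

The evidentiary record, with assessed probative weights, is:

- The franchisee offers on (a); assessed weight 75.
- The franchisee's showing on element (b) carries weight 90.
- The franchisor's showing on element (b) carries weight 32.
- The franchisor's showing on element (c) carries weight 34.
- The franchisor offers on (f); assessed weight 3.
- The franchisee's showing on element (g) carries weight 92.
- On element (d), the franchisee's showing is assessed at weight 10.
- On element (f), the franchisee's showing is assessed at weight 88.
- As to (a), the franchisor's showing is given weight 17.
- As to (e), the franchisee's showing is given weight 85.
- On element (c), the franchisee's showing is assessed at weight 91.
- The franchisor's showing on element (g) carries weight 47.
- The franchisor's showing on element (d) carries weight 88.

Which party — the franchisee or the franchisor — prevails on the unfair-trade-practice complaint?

franchisor

At Stage 1 the franchisee must meet the balance of probabilities (weight is at least 52): on (a) the weight is 75 less the opposing 17 gives net 58, which does reach 52, so (a) meets the standard; on (b) the weight is 90 less the opposing 32 gives net 58, which does reach 52, so (b) meets the standard; on (c) the weight is 91 less the opposing 34 gives net 57, ≥ 52, so (c) meets the standard.
  The franchisee carries Stage 1; the franchisor now bears the burden.
At Stage 2 the franchisor must meet a clear and cogent showing (weight exceeds 77): on (d) the weight is 88 less the opposing 10 gives net 78, > 77, so (d) meets the standard.
  The franchisor carries Stage 2; the franchisee now bears the burden.
At Stage 3 the franchisee must meet a clear and cogent showing (weight exceeds 77): on (e) the weight is 85, > 77, so (e) meets the standard; on (f) the weight is 88 less the opposing 3 gives net 85, which does exceed 77, so (f) meets the standard.
  All elements met. The franchisee retains the burden for Stage 4.
At Stage 4 the franchisee must meet the balance of probabilities (weight is at least 52): on (g) the weight is 92 less the opposing 47 gives net 45, which does not reach 52, so (g) does not meet the standard.
  The franchisee does not carry Stage 4.
The analysis ends at Stage 4; the franchisor prevails.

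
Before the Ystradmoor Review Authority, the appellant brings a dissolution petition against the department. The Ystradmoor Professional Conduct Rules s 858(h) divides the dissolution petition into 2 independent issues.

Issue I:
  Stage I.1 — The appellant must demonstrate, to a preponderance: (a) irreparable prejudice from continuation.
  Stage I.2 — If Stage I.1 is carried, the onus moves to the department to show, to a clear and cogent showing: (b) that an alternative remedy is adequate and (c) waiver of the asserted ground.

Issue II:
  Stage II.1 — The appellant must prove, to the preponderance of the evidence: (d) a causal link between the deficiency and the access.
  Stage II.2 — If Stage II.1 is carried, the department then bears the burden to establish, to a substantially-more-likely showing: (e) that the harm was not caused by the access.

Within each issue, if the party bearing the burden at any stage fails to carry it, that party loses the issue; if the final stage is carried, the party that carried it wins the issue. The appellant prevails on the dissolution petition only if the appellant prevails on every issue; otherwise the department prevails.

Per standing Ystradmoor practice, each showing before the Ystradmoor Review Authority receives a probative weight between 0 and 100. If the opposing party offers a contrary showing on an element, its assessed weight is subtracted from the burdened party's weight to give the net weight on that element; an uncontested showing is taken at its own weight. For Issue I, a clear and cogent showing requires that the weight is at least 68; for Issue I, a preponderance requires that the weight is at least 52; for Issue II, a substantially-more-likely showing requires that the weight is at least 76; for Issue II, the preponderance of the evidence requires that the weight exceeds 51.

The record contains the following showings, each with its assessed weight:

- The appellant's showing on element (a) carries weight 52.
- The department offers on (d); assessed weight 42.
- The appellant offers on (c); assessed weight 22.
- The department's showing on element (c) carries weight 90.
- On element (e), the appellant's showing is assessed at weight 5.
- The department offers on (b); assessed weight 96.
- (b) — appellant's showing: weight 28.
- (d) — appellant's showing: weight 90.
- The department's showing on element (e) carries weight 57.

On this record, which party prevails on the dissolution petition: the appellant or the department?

department

— Issue I —
Stage I.1 (appellant, a preponderance, weight is at least 52): (a) 52 ≥ 52 — meets.
  Stage I.1 carried; the burden shifts to the department.
Stage I.2 (department, a clear and cogent showing, weight is at least 68): (b) net 96−28=68 ≥ 68 — meets; (c) net 90−22=68 ≥ 68 — meets.
  All elements met at the final stage.
Every stage carried; the department prevails on this issue.
— Issue II —
Stage II.1 — burden on appellant; standard: the preponderance of the evidence (weight exceeds 51).
    (d): 90 − 42 = 48 ≤ 51 [not met]
  The appellant does not carry Stage II.1.
The department prevails on this issue.
Per-issue: Issue I → department; Issue II → department. The appellant must prevail on every issue; overall, the department prevails.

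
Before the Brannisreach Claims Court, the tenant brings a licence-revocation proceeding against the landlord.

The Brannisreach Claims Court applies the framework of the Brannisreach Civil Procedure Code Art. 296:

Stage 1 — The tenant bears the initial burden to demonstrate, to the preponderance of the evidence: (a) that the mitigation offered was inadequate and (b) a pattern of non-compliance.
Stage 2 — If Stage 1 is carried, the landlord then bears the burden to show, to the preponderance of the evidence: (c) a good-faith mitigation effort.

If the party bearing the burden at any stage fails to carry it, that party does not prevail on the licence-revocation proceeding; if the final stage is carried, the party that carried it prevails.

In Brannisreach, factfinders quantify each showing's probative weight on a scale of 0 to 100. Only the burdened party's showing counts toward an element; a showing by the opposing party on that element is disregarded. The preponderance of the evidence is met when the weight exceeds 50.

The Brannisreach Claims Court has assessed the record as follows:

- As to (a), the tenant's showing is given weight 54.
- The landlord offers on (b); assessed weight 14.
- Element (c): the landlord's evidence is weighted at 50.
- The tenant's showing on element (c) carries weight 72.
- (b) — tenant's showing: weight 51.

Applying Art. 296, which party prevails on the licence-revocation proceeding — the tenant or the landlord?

Stage 1 — burden on tenant; standard: the preponderance of the evidence (weight exceeds 50).
    (a): 54 > 50 [met]
    (b): 51 (landlord's 14 disregarded) > 50 [met]
  Stage 1 carried; the burden shifts to the landlord.
Stage 2 — burden on landlord; standard: the preponderance of the evidence (weight exceeds 50).
    (c): 50 (tenant's 72 disregarded) ≤ 50 [not met]
  The landlord does not carry Stage 2.
So the tenant prevails.

tenant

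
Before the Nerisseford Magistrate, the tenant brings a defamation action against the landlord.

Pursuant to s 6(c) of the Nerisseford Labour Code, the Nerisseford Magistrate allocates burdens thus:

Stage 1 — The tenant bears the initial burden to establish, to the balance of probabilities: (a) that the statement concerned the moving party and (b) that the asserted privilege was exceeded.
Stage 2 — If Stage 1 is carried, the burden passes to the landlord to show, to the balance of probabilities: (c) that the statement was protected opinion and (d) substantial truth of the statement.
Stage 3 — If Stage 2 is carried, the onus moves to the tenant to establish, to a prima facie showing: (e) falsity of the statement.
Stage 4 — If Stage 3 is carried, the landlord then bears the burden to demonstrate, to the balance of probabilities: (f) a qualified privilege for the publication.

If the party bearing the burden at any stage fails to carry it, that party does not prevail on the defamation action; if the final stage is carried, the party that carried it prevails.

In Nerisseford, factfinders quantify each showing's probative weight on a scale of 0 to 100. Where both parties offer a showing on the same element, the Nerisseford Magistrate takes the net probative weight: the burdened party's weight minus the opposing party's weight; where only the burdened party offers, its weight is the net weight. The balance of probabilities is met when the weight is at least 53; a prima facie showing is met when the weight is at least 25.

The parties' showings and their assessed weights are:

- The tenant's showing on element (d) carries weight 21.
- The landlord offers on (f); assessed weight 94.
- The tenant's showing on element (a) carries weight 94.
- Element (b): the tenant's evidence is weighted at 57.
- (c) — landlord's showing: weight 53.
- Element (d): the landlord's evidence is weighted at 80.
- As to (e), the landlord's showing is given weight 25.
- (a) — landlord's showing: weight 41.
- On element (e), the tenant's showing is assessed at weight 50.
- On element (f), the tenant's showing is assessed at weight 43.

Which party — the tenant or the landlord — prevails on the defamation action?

tenant

Stage 1 — burden on tenant; standard: the balance of probabilities (weight is at least 53).
    (a): 94 − 41 = 53 ≥ 53 [met]
    (b): 57 ≥ 53 [met]
  All elements met. The burden passes to the landlord.
Stage 2 — burden on landlord; standard: the balance of probabilities (weight is at least 53).
    (c): 53 ≥ 53 [met]
    (d): 80 − 21 = 59 ≥ 53 [met]
  Stage 2 carried; the burden shifts to the tenant.
Stage 3 — burden on tenant; standard: a prima facie showing (weight is at least 25).
    (e): 50 − 25 = 25 ≥ 25 [met]
  Stage 3 is satisfied; the onus moves to the landlord.
Stage 4 — burden on landlord; standard: the balance of probabilities (weight is at least 53).
    (f): 94 − 43 = 51 < 53 [not met]
  Not every element is met, so the landlord fails to carry Stage 4.
The analysis ends at Stage 4; the tenant prevails.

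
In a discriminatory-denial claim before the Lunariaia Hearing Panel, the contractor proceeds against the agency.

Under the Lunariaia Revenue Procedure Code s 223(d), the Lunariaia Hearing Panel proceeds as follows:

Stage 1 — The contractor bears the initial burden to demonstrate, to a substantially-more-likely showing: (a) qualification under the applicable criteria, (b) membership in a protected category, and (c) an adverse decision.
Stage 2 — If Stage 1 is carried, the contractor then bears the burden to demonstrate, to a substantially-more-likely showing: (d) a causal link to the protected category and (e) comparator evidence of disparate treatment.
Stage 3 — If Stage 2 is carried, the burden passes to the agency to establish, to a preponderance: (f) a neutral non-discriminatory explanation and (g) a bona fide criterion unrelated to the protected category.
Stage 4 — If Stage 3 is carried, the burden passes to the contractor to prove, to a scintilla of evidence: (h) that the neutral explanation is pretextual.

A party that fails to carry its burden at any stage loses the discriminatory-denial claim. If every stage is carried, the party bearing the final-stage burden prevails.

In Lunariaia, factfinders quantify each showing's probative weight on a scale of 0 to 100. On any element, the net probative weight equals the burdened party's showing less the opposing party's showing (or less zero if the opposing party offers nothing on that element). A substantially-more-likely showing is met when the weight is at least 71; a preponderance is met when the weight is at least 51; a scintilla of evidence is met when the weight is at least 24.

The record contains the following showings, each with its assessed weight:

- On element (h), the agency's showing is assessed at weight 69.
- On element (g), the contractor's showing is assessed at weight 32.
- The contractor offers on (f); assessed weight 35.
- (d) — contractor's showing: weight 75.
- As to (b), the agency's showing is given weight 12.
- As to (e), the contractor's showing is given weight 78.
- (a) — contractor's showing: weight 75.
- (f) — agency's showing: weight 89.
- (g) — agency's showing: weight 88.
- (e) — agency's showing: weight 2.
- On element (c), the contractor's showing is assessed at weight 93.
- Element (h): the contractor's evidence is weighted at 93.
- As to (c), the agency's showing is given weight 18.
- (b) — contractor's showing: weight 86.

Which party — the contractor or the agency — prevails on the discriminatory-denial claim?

contractor

Stage 1 (contractor, a substantially-more-likely showing, weight is at least 71): (a) 75 ≥ 71 — meets; (b) net 86−12=74 ≥ 71 — meets; (c) net 93−18=75 ≥ 71 — meets.
  Stage 1 is satisfied; the contractor continues to bear the burden.
Stage 2 (contractor, a substantially-more-likely showing, weight is at least 71): (d) 75 ≥ 71 — meets; (e) net 78−2=76 ≥ 71 — meets.
  Stage 2 is satisfied; the onus moves to the agency.
Stage 3 (agency, a preponderance, weight is at least 51): (f) net 89−35=54 ≥ 51 — meets; (g) net 88−32=56 ≥ 51 — meets.
  Stage 3 is satisfied; the onus moves to the contractor.
Stage 4 (contractor, a scintilla of evidence, weight is at least 24): (h) net 93−69=24 ≥ 24 — meets.
  All elements met at the final stage.
With every stage satisfied, the contractor prevails.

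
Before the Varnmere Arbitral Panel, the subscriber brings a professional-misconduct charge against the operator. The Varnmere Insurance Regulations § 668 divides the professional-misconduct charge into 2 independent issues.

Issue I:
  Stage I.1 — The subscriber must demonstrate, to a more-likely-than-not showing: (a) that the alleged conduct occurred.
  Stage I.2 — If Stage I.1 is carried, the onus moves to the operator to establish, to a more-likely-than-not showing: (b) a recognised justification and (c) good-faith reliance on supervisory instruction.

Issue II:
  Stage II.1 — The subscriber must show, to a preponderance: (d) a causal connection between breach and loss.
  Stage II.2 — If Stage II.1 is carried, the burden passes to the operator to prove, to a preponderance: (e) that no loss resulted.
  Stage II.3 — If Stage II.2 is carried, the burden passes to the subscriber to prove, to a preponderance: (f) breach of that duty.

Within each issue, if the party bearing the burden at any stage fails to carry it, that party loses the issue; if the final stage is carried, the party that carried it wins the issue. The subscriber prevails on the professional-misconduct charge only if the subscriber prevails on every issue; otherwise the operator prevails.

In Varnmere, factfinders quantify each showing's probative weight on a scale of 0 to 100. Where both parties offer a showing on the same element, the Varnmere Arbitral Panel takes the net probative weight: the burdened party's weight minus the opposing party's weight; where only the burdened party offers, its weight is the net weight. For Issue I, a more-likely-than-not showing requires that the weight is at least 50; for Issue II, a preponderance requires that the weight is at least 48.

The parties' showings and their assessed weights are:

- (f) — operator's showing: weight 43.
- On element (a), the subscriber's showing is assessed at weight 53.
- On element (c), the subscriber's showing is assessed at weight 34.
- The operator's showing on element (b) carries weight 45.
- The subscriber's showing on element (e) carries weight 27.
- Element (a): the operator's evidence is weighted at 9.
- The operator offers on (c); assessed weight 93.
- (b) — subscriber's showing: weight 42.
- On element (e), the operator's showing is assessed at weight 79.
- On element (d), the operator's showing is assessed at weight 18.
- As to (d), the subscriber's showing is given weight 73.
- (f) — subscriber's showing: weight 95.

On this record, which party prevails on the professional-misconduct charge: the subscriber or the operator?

operator

— Issue I —
Stage I.1 (subscriber, a more-likely-than-not showing, weight is at least 50): (a) net 53−9=44 < 50 — fails.
  Not every element is met, so the subscriber fails to carry Stage I.1.
The analysis ends at Stage I.1; the operator prevails on this issue.
— Issue II —
Stage II.1 (subscriber, a preponderance, weight is at least 48): (d) net 73−18=55 ≥ 48 — meets.
  All elements met. The burden passes to the operator.
Stage II.2 (operator, a preponderance, weight is at least 48): (e) net 79−27=52 ≥ 48 — meets.
  The operator carries Stage II.2; the subscriber now bears the burden.
Stage II.3 (subscriber, a preponderance, weight is at least 48): (f) net 95−43=52 ≥ 48 — meets.
  All elements met at the final stage.
Every stage carried; the subscriber prevails on this issue.
Per-issue: Issue I → operator; Issue II → subscriber. The subscriber must prevail on every issue; overall, the operator prevails.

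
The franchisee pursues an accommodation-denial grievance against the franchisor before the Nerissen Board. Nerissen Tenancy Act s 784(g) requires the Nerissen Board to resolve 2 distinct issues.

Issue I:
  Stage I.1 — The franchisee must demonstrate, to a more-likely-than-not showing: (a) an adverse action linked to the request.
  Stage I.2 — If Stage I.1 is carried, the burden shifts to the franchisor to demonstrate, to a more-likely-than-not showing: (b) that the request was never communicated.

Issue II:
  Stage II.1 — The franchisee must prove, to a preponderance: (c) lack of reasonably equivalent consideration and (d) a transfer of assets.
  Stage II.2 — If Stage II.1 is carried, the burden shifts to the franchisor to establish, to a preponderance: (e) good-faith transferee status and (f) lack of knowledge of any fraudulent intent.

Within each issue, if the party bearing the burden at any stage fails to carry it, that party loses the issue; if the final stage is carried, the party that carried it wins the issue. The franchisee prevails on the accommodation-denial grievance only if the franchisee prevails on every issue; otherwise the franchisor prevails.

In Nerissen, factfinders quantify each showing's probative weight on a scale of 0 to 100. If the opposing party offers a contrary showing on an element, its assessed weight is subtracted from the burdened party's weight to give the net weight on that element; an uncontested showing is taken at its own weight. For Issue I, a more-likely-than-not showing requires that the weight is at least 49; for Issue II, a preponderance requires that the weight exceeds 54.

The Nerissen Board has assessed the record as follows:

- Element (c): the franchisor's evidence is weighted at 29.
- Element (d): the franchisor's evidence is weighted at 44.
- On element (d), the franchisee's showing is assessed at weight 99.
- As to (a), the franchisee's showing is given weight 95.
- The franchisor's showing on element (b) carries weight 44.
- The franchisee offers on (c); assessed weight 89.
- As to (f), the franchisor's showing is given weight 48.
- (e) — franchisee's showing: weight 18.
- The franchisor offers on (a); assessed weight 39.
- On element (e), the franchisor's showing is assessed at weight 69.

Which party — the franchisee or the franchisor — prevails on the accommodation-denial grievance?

franchisee

— Issue I —
Stage I.1 (franchisee, a more-likely-than-not showing, weight is at least 49): (a) net 95−39=56 ≥ 49 — meets.
  The franchisee carries Stage I.1; the franchisor now bears the burden.
Stage I.2 (franchisor, a more-likely-than-not showing, weight is at least 49): (b) 44 < 49 — fails.
  Stage I.2 not carried; the franchisor fails its burden.
The franchisee prevails on this issue.
— Issue II —
At Stage II.1 the franchisee must meet a preponderance (weight exceeds 54): on (c) the weight is 89 less the opposing 29 gives net 60, > 54, so (c) meets the standard; on (d) the weight is 99 less the opposing 44 gives net 55, > 54, so (d) meets the standard.
  The franchisee carries Stage II.1; the franchisor now bears the burden.
At Stage II.2 the franchisor must meet a preponderance (weight exceeds 54): on (e) the weight is 69 less the opposing 18 gives net 51, which does not exceed 54, so (e) does not meet the standard; on (f) the weight is 48, which does not exceed 54, so (f) does not meet the standard.
  The franchisor does not carry Stage II.2.
The analysis ends at Stage II.2; the franchisee prevails on this issue.
Per-issue: Issue I → franchisee; Issue II → franchisee. The franchisee must prevail on every issue; overall, the franchisee prevails.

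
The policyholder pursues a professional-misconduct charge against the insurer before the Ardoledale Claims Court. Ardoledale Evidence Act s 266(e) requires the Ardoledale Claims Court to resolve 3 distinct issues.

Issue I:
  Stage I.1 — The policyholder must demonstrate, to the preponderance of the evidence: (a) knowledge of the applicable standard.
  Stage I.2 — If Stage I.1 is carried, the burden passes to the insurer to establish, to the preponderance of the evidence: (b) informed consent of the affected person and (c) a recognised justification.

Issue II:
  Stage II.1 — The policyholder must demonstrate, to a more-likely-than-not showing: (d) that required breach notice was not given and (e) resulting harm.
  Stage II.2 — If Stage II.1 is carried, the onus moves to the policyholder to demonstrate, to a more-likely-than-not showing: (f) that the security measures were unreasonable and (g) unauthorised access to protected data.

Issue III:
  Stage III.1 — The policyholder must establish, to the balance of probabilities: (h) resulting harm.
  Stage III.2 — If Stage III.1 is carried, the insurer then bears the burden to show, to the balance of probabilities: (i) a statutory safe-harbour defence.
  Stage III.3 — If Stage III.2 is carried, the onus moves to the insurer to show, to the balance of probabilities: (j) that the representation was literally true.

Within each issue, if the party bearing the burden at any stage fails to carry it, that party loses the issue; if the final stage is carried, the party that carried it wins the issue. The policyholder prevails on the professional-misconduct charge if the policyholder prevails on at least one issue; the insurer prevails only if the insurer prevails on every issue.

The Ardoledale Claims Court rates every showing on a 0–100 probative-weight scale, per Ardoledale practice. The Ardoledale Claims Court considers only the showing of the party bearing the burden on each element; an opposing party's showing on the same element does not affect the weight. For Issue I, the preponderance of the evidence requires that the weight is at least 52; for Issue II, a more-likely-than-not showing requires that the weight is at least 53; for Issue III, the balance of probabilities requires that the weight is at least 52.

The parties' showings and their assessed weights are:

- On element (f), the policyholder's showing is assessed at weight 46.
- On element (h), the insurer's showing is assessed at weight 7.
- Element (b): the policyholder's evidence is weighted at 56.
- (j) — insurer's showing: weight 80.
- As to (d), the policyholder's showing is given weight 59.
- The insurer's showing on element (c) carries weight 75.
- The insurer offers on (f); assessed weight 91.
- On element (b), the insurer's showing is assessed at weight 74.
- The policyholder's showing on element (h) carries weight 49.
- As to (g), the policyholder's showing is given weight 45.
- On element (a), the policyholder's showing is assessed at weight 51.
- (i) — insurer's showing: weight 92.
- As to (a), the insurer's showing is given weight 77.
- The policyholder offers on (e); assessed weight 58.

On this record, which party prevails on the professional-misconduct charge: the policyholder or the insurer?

— Issue I —
At Stage I.1 the policyholder must meet the preponderance of the evidence (weight is at least 52): on (a) the weight is 51 (the insurer's 77 is given no effect), < 52, so (a) does not meet the standard.
  The policyholder does not carry Stage I.1.
The analysis ends at Stage I.1; the insurer prevails on this issue.
— Issue II —
Stage II.1 (policyholder, a more-likely-than-not showing, weight is at least 53): (d) 59 ≥ 53 — meets; (e) 58 ≥ 53 — meets.
  All elements met. The policyholder retains the burden for Stage II.2.
Stage II.2 (policyholder, a more-likely-than-not showing, weight is at least 53): (f) 46 (insurer's 91 disregarded) < 53 — fails; (g) 45 < 53 — fails.
  The policyholder does not carry Stage II.2.
The analysis ends at Stage II.2; the insurer prevails on this issue.
— Issue III —
Stage III.1 (policyholder, the balance of probabilities, weight is at least 52): (h) 49 (insurer's 7 disregarded) < 52 — fails.
  Stage III.1 not carried; the policyholder fails its burden.
So the insurer prevails on this issue.
Per-issue: Issue I → insurer; Issue II → insurer; Issue III → insurer. The policyholder must prevail on at least one issue; overall, the insurer prevails.

insurer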